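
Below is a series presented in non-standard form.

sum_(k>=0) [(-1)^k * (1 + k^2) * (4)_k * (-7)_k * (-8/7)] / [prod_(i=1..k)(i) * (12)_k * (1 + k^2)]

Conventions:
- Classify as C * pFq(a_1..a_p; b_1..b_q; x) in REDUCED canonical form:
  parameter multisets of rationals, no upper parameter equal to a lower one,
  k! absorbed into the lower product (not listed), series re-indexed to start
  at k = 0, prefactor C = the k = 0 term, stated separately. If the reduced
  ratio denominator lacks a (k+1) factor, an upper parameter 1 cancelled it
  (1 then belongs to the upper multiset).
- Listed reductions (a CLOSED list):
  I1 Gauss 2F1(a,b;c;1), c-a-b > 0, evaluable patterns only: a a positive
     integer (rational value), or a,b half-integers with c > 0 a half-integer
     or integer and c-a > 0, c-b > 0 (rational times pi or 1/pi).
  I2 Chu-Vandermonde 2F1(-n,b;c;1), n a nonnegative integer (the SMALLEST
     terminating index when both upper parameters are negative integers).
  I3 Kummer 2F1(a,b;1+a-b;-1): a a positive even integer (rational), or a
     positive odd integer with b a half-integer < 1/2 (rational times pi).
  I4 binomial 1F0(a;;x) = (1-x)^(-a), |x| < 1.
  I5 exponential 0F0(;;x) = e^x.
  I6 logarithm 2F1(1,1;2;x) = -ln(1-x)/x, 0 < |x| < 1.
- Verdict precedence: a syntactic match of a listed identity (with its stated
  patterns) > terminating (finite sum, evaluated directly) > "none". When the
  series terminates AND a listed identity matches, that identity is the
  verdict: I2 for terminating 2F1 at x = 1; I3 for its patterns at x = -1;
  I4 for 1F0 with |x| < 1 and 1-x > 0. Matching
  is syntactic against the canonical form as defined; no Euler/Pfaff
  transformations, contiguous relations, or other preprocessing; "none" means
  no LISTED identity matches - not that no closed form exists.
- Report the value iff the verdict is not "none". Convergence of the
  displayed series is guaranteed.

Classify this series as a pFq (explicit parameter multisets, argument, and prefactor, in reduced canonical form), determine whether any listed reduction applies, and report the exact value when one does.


x = -1 here; the reduced form reads 2F1, upper {-7, 4}, lower {12}, C = -8/7. Verdict: Kummer's theorem (I3) applies (x = -1; c = 12 equals 1+a-b for upper {-7, 4}: listed pattern). Its exact value is -220/21.

First insight: x = (-1) and the product of the first k integers (prefactor -8/7) is k!.
Term ratio: r(k) = (-1) * (k-7) (k+4) / [(k+12) (k+1)] - rational in k. x = (-1); t_0 = -8/7; negate the roots.


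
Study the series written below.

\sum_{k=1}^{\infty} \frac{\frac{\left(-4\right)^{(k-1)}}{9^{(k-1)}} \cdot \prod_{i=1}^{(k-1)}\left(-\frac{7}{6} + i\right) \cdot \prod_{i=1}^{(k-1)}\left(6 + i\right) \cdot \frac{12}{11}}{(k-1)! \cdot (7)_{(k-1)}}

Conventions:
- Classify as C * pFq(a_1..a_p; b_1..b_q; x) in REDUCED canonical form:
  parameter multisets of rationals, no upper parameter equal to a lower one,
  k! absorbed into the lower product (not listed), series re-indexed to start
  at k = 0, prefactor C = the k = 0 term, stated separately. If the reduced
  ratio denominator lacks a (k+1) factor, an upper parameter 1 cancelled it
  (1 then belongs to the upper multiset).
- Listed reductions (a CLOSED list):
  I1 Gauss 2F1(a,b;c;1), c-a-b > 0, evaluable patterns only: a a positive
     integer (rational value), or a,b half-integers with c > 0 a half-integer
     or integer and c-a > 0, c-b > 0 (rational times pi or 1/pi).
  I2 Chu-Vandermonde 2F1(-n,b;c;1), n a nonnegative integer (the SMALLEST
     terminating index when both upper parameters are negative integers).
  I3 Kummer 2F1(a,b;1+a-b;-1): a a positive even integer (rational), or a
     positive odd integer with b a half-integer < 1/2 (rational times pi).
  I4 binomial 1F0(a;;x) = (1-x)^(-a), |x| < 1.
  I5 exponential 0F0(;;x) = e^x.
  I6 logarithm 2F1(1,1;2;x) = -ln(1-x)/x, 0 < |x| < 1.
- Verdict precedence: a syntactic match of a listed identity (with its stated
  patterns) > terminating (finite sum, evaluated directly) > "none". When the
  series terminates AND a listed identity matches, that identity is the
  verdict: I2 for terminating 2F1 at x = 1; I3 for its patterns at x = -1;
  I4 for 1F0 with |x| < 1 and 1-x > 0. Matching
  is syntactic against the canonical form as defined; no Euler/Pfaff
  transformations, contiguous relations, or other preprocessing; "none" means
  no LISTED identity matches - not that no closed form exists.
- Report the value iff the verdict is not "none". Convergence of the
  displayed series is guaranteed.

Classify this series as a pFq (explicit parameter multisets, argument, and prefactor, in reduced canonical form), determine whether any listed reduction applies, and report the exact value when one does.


Classification (C = \frac{12}{11}): 1F0 with upper {-\frac{1}{6}}, lower {-}, argument x = -\frac{4}{9}. Verdict (x = -\frac{4}{9}): the I4 binomial reduction applies (the 1F0 binomial series: exponent 1/6, x = -\frac{4}{9}). Hence: \frac{12}{11} \cdot \left(\frac{13}{9}\right)^{\frac{1}{6}}.

First insight: t_0 = \frac{12}{11} here, and the parameter 7 appears in both the upper and lower lists and cancels.
Consecutive-term ratio: r(k) = -\frac{4}{9} * (k-\frac{1}{6}) / [(k+1)] - rational in k, leading ratio -\frac{4}{9}; with t_0 = \frac{12}{11}, classification follows.


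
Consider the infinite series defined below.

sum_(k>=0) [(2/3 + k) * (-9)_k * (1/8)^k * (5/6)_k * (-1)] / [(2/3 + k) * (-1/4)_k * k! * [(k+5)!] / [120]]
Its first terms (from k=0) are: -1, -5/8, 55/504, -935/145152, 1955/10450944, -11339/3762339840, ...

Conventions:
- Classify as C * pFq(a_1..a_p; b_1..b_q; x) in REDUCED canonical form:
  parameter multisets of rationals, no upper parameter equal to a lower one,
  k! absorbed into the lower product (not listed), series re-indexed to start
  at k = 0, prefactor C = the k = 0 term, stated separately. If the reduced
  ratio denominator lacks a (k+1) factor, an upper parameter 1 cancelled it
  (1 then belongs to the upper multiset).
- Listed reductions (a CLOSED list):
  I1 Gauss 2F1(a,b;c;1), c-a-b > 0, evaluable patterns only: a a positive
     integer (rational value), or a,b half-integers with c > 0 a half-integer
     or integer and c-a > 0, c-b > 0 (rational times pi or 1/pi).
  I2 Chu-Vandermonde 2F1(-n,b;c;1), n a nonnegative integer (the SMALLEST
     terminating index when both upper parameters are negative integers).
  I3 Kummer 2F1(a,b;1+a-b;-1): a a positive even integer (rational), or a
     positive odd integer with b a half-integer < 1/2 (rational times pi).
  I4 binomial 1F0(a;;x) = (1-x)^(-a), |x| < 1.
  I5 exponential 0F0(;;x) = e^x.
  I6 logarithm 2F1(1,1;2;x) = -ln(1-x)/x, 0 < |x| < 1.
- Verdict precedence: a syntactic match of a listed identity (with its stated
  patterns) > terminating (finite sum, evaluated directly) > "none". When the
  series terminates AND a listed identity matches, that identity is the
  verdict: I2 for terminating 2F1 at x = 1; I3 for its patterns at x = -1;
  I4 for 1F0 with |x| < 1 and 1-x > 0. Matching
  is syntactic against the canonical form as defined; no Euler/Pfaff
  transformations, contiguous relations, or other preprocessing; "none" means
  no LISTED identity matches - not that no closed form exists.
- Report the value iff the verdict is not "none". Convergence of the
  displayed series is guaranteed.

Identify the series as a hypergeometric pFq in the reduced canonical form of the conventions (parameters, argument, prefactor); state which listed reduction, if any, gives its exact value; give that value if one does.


The series (x = 1/8) is 2F2: upper {-9, 5/6}, lower {-1/4, 6}, prefactor -1. Verdict: terminating - the sum ends at index 9 because -9 is a negative integer; exact evaluation follows. Value: -816642101458445161097899/536512554297885500375040.

Key observation: with t_0 = -1, the denominator's factorial ratio (C = -1) is a lower Pochhammer.
Term ratio: r(k) = (1/8) * (k-9) (k+5/6) / [(k-1/4) (k+6) (k+1)] - rational; roots negated = parameters, x = (1/8), C = -1.


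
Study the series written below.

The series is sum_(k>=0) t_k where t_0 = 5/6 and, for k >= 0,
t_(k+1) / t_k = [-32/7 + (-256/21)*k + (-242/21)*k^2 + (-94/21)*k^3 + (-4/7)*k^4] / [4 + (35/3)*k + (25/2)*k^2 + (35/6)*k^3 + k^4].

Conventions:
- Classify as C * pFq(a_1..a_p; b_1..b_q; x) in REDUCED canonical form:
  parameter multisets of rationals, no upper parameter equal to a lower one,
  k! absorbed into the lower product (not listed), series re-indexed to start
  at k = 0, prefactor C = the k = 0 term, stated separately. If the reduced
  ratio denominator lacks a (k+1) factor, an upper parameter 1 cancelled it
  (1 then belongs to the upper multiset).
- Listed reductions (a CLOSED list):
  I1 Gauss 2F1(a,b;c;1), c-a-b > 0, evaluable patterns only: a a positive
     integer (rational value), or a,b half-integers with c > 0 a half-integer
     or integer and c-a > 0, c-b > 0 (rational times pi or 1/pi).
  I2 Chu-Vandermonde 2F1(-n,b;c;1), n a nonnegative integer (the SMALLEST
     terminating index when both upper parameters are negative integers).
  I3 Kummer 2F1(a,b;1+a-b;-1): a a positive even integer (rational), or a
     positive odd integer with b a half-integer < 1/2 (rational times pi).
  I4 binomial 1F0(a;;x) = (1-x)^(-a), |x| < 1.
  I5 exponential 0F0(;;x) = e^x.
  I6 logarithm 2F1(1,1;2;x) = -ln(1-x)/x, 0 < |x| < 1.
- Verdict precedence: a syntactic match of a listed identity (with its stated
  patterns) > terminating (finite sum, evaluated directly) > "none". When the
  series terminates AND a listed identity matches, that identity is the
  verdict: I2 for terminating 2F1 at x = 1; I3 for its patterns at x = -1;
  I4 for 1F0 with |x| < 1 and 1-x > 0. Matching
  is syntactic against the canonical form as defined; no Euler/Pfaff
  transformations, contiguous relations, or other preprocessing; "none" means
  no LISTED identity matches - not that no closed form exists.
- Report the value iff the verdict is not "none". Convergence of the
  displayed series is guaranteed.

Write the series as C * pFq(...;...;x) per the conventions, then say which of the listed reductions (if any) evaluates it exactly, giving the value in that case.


At argument -4/7: a 2F1 with upper {1, 4}, lower {2}, scaled by C = 5/6. Verdict: none - this 2F1 at x = -4/7 matches no listed pattern, and upper {1, 4} holds no stopper.

First insight: from the first term 5/6: roots of the ratio polynomials (C = 5/6) are the negated parameters.
Ratio: r(k) = (-4/7) * (k+1) (k+4) / [(k+2) (k+1)] - rational in k, leading ratio (-4/7); with t_0 = 5/6, classification follows.


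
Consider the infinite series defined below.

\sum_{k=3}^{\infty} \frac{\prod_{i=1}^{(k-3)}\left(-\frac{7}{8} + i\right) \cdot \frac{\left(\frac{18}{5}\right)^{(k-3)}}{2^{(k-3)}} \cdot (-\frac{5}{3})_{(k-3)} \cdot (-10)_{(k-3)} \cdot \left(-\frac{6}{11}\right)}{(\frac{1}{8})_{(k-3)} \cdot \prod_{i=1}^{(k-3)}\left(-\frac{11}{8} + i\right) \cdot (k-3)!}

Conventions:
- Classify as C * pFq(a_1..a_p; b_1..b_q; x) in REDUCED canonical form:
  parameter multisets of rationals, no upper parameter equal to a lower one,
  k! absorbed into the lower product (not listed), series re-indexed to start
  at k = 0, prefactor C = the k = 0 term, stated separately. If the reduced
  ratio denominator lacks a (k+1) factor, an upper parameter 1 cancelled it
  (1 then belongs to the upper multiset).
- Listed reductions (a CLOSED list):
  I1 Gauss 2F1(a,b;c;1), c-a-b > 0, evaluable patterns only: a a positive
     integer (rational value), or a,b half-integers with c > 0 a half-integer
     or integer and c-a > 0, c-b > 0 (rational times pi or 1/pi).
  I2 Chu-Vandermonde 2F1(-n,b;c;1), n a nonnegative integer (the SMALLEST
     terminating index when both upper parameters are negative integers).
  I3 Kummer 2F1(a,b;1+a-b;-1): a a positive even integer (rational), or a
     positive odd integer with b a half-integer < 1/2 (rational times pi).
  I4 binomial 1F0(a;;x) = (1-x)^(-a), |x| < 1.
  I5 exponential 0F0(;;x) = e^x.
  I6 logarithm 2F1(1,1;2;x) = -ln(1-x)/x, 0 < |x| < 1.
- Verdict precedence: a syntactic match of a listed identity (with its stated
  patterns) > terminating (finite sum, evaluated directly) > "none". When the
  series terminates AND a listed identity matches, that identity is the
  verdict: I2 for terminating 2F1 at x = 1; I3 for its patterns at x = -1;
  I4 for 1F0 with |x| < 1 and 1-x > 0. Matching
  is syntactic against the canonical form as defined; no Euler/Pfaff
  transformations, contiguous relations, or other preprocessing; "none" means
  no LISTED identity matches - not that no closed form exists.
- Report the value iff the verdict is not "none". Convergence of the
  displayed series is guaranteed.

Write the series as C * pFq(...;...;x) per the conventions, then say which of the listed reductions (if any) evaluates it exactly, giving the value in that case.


First insight: t_0 = -\frac{6}{11} here, and the lower running product (prefactor -6/11) is a rising factorial.
Consecutive-term ratio: r(k) = \frac{9}{5} * (k-10) (k-\frac{5}{3}) / [(k-\frac{3}{8}) (k+1)] - rational in k, leading ratio \frac{9}{5}; with t_0 = -\frac{6}{11}, classification follows.

Reduced: x = \frac{9}{5}, 2F1, upper = {-10, -\frac{5}{3}}, lower = {-\frac{3}{8}}, C = -\frac{6}{11}. Verdict: terminating - upper parameter -10 makes this a finite sum (last index 10), evaluated exactly. Its exact value is \frac{31045258222581186318}{111421587900390625}.


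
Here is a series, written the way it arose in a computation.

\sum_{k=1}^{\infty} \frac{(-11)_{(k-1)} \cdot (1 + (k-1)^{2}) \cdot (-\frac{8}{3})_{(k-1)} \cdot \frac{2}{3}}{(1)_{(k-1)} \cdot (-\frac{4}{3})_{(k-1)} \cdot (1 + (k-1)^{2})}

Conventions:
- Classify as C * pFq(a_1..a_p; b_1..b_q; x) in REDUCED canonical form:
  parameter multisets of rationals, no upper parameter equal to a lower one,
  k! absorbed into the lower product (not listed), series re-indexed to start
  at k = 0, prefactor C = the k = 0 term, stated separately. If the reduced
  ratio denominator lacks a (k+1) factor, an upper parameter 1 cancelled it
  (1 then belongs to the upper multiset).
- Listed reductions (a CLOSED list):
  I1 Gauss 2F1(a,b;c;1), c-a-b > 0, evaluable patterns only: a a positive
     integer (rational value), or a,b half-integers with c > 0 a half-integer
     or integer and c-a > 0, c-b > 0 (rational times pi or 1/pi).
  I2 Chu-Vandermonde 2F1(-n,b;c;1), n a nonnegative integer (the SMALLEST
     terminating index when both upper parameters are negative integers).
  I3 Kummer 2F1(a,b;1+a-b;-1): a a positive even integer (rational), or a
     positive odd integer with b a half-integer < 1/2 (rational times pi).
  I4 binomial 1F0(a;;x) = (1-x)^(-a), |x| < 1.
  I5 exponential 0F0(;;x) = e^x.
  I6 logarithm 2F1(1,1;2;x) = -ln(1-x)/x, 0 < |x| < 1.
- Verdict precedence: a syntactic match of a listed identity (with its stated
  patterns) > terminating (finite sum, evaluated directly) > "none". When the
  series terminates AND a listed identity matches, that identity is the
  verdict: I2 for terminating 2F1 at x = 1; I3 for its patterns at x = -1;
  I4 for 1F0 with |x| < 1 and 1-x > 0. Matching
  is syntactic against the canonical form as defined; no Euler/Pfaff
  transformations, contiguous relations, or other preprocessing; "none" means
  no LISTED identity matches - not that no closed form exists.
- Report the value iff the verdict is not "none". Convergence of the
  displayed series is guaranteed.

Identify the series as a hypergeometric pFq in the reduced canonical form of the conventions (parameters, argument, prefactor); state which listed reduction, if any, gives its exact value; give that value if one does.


First insight: t_0 being \frac{2}{3}, (1)_k (C = 2/3) is k! itself.
Term ratio: r(k) = 1 * (k-11) (k-\frac{8}{3}) / [(k-\frac{4}{3}) (k+1)] ; factor over Q: parameters, x = 1, and C = \frac{2}{3}.

Classification (C = \frac{2}{3}): 2F1 with upper {-11, -\frac{8}{3}}, lower {-\frac{4}{3}}, argument x = 1. Verdict: Vandermonde's identity (I2) matches (terminating 2F1 at x = 1 with n = 11, b = -8/3, c = -\frac{4}{3}). Sum: \frac{82460}{69}.


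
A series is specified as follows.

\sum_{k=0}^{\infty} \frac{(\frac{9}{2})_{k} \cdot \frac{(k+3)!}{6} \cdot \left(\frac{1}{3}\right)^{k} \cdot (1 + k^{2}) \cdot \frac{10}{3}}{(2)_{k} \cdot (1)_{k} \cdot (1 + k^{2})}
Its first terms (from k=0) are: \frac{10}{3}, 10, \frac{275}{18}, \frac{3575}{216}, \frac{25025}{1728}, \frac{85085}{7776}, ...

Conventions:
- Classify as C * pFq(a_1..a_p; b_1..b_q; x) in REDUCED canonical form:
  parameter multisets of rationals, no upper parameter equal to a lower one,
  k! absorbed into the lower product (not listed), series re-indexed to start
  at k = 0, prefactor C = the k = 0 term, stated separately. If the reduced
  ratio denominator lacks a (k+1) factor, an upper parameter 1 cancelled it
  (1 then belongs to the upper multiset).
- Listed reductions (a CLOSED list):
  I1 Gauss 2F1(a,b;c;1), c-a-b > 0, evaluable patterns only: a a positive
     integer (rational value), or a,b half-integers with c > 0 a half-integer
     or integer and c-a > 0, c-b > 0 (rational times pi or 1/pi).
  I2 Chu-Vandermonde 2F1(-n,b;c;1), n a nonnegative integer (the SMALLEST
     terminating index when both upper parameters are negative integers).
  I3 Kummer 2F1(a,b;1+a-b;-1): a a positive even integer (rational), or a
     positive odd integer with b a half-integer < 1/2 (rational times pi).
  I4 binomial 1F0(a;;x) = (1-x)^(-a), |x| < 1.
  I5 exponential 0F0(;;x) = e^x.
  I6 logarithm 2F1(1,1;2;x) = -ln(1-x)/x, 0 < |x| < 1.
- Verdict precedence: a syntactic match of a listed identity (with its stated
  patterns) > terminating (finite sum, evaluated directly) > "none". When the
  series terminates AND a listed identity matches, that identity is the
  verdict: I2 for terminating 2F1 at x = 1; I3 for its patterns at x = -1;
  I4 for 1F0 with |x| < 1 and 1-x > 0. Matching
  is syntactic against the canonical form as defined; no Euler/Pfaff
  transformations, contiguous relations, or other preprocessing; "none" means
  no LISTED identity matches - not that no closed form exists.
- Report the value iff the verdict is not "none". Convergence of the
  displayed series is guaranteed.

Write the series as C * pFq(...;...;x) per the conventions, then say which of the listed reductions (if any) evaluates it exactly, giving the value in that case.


Classification (C = \frac{10}{3}): 2F1 with upper {4, \frac{9}{2}}, lower {2}, argument x = \frac{1}{3}. Verdict: none here - no I1-I6 shape fits x = \frac{1}{3} with lower {2}.

Structural cue: from the first term \frac{10}{3}: the factorial ratio (C = 10/3, x = 1/3) (k+a-1)!/(a-1)! is a rising factorial (a)_k.
Consecutive-term ratio: r(k) = \frac{1}{3} * (k+4) (k+\frac{9}{2}) / [(k+2) (k+1)] - rational in k, leading ratio \frac{1}{3}; with t_0 = \frac{10}{3}, classification follows.


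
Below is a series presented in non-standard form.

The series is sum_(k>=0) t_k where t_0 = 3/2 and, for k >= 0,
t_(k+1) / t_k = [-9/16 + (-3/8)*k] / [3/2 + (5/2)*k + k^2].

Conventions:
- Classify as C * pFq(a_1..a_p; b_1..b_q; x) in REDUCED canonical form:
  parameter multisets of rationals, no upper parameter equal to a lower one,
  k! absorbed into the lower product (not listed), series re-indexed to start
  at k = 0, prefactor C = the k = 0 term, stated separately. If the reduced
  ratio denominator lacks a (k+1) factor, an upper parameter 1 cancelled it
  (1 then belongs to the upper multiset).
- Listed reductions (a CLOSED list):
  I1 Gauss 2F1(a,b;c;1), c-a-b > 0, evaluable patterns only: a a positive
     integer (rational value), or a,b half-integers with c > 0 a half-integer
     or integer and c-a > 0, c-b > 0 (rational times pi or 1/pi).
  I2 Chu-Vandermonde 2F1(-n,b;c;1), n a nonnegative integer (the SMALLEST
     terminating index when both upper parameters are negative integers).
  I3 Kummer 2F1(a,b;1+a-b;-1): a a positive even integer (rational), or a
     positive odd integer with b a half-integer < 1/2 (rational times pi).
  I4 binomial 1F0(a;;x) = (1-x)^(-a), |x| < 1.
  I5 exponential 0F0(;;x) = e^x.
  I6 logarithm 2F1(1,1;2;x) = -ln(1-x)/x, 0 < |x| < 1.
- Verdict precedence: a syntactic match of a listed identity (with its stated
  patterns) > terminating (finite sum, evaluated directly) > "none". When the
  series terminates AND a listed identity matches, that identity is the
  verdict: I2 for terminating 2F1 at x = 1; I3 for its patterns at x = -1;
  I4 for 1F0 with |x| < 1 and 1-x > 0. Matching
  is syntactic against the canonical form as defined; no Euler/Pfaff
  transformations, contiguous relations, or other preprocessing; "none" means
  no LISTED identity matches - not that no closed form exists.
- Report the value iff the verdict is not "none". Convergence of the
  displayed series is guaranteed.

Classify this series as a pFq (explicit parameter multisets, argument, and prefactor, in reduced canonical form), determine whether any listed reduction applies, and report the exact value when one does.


Canonical form: C = 3/2 times 0F0 with upper {-}, lower {-}, x = -3/8. Verdict: the exponential series (I5) matches (the 0F0 exponential series at x = -3/8). Hence: (3/2) * e^(-3/8).

The tell: from the first term 3/2: the expanded ratio factors over Q; C = 3/2, x = -3/8, roots give parameters.
Adjacent-term ratio: r(k) = (-3/8) * 1 / [(k+1)] - rational; roots negated = parameters, x = (-3/8), C = 3/2.


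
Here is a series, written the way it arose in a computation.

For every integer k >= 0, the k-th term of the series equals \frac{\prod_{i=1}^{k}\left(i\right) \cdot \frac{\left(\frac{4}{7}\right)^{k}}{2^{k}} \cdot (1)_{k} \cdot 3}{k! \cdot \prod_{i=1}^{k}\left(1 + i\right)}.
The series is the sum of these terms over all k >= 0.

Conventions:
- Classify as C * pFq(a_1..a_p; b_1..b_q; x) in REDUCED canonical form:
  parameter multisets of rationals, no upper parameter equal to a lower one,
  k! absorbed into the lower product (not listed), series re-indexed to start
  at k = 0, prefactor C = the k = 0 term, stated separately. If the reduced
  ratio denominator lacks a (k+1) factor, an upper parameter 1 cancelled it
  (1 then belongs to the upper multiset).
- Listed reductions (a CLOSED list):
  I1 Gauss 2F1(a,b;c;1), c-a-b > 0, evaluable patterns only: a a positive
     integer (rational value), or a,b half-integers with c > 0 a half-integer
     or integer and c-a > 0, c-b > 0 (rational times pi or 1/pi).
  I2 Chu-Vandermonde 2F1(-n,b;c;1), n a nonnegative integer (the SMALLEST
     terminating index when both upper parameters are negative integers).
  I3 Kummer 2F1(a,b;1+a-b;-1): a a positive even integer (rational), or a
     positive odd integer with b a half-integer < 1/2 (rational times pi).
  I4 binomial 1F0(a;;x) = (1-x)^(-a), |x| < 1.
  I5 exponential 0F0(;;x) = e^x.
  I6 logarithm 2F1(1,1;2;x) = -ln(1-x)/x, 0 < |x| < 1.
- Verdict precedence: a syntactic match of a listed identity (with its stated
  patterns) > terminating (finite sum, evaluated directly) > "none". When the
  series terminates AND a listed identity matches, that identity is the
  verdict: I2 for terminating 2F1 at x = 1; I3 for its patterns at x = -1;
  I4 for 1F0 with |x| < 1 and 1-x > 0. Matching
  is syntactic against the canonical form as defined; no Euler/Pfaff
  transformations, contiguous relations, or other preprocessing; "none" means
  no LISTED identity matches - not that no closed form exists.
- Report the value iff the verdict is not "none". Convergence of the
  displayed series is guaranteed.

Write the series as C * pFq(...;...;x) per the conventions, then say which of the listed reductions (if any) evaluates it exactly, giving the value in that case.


This is 3 * 2F1(1, 1; 2; \frac{2}{7}) in reduced canonical form. Verdict: this is the logarithmic series (I6) (the logarithm: parameters (1,1;2), x = \frac{2}{7}). Exact value: \left(-\frac{21}{2}\right) \cdot \ln\left(\frac{5}{7}\right).

Key observation: t_0 being 3, the lower running product (C = 3) is a rising factorial.
Term ratio: r(k) = \frac{2}{7} * (k+1) (k+1) / [(k+2) (k+1)] - rational; roots negated = parameters, x = \frac{2}{7}, C = 3.


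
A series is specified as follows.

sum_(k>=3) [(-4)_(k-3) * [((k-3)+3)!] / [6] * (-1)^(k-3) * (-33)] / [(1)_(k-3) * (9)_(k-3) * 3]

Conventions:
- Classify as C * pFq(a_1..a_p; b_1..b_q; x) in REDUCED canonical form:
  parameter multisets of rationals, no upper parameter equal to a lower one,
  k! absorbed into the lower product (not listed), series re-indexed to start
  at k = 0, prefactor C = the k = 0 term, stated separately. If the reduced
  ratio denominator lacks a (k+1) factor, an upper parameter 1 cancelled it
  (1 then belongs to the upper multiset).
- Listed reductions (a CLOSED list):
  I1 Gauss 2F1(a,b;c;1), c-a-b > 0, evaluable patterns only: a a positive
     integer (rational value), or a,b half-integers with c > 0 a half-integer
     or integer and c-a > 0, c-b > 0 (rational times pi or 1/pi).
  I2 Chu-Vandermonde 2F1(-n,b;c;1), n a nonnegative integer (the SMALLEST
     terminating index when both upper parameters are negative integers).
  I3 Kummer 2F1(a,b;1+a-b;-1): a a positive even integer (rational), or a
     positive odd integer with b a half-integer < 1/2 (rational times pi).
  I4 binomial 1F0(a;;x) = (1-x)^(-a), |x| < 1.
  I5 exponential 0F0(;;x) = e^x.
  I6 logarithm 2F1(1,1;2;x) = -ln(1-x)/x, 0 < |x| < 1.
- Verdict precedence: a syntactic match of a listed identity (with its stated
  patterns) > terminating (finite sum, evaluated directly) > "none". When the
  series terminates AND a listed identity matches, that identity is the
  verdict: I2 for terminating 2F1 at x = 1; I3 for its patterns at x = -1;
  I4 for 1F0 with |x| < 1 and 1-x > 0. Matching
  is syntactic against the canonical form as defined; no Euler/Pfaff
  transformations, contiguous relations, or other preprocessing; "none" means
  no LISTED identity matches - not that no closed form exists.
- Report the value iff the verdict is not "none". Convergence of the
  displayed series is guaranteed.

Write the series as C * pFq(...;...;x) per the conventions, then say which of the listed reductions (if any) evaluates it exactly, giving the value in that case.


Classification (C = -11): 2F1 with upper {-4, 4}, lower {9}, argument x = -1. Verdict: the Kummer evaluation I3 fires (x = -1; c = 9 equals 1+a-b for upper {-4, 4}: listed pattern). Hence: -154/3.

Key observation: t_0 = -11 here, and (1)_k (C = -11) is k! itself.
Step ratio: r(k) = (-1) * (k-4) (k+4) / [(k+9) (k+1)] - poly over poly, x = (-1) from leading terms; C = -11 at k = 0.


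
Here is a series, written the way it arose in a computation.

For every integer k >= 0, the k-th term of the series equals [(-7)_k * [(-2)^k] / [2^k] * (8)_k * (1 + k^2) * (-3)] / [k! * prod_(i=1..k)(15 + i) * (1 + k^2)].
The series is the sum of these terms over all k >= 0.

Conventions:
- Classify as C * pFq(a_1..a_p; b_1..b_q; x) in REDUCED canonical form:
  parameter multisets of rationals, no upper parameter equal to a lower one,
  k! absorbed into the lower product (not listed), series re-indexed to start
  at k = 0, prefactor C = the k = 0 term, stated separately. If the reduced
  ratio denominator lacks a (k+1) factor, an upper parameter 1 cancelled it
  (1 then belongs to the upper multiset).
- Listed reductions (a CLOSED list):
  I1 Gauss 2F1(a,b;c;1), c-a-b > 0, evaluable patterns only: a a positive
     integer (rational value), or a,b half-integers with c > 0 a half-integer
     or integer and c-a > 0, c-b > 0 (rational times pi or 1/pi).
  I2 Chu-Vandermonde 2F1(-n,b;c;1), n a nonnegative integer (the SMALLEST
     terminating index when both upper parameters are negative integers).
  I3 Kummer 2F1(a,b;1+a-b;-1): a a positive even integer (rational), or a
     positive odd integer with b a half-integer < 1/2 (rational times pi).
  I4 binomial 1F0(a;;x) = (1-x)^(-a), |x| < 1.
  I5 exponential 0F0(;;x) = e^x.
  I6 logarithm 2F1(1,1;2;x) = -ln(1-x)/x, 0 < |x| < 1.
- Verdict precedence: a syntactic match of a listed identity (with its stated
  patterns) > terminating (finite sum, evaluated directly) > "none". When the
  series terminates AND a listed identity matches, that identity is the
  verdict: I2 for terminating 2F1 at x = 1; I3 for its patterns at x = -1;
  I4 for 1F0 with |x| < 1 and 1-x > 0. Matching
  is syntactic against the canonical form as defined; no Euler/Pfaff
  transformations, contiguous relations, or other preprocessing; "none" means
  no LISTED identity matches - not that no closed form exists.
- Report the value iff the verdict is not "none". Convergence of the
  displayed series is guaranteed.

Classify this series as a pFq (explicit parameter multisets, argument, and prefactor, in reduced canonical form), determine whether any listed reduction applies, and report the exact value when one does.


The series (x = -1) is 2F1: upper {-7, 8}, lower {16}, prefactor -3. Verdict at x = -1: the Kummer evaluation I3 matches (x = -1; c = 16 equals 1+a-b for upper {-7, 8}: listed pattern). Sum: -117/2.

First insight: with t_0 = -3, k^2 + 1 divides numerator and denominator alike; C = -3 after cancelling.
Consecutive-term ratio: r(k) = (-1) * (k-7) (k+8) / [(k+16) (k+1)] - rational; roots negated = parameters, x = (-1), C = -3.


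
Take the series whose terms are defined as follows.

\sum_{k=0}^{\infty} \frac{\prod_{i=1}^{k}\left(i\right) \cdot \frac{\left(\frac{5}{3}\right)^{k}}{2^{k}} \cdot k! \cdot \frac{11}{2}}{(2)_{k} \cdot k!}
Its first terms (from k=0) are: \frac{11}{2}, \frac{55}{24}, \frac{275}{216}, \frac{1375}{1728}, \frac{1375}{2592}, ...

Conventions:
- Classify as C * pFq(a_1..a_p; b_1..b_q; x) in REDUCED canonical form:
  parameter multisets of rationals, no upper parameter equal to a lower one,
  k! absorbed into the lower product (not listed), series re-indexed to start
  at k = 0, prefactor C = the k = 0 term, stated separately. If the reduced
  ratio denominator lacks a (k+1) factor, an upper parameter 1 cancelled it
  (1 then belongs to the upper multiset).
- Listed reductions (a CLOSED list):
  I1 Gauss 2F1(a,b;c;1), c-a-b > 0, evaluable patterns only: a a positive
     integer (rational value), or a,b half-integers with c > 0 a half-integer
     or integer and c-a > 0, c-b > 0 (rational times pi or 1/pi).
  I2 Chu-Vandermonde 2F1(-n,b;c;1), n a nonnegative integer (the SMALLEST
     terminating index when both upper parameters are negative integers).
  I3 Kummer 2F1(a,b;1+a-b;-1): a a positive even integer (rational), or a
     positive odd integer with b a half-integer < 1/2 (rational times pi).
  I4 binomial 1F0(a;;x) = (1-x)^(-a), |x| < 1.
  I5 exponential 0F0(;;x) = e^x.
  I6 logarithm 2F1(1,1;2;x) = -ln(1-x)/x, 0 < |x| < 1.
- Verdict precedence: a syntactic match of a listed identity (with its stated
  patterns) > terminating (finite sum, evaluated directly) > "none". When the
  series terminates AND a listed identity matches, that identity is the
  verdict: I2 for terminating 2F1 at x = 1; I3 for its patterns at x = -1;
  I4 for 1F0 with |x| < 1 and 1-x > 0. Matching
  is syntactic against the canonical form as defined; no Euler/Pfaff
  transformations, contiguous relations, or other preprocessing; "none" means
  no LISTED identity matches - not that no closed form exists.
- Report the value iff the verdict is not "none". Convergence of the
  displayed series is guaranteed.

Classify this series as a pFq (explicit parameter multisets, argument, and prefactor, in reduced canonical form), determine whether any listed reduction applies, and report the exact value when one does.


Reduced: x = \frac{5}{6}, 2F1, upper = {1, 1}, lower = {2}, C = \frac{11}{2}. Verdict: logarithm (I6) fires (the logarithm: parameters (1,1;2), x = \frac{5}{6}). Value: \left(-\frac{33}{5}\right) \cdot \ln\left(\frac{1}{6}\right).

The tell: t_0 = \frac{11}{2} here, and the running product (prefactor 11/2) telescopes to a rising factorial.
Consecutive-term ratio: r(k) = \frac{5}{6} * (k+1) (k+1) / [(k+2) (k+1)] - poly over poly, x = \frac{5}{6} from leading terms; C = \frac{11}{2} at k = 0.


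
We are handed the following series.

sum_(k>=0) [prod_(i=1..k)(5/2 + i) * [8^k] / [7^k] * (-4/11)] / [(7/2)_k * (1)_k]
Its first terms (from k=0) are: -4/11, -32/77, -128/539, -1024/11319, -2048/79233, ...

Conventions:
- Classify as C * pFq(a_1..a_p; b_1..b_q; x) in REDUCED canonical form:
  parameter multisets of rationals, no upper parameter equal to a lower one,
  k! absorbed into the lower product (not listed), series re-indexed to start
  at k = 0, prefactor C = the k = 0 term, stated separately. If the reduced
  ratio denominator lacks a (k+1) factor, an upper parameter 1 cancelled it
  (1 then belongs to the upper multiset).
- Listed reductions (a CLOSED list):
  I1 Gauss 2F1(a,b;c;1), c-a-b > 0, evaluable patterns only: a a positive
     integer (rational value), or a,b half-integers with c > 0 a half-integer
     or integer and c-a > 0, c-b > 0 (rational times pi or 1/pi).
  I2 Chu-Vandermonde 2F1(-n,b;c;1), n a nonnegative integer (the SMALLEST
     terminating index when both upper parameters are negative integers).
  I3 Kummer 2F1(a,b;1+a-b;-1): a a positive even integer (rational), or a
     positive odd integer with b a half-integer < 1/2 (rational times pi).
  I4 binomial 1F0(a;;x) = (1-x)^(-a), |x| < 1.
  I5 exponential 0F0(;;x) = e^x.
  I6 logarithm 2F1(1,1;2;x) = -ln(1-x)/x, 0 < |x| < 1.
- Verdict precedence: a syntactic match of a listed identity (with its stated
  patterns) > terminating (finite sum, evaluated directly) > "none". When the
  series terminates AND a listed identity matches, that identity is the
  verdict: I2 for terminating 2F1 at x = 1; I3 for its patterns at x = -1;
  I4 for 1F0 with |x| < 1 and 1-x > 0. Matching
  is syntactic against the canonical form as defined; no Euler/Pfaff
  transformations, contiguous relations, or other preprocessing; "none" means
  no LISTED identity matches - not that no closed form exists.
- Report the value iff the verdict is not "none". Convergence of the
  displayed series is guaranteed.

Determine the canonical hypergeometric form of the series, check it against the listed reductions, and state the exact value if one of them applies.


Prefactor -4/11, argument 8/7: 0F0 with upper {-} over lower {-}. Verdict (x = 8/7): the I5 exponential reduction applies (the 0F0 exponential series at x = 8/7). Value: (-4/11) * e^(8/7).

Key observation: t_0 being -4/11, the running product (C = -4/11, x = 8/7) telescopes to a rising factorial.
Step ratio: r(k) = (8/7) * 1 / [(k+1)] - rational; roots negated = parameters, x = (8/7), C = -4/11.


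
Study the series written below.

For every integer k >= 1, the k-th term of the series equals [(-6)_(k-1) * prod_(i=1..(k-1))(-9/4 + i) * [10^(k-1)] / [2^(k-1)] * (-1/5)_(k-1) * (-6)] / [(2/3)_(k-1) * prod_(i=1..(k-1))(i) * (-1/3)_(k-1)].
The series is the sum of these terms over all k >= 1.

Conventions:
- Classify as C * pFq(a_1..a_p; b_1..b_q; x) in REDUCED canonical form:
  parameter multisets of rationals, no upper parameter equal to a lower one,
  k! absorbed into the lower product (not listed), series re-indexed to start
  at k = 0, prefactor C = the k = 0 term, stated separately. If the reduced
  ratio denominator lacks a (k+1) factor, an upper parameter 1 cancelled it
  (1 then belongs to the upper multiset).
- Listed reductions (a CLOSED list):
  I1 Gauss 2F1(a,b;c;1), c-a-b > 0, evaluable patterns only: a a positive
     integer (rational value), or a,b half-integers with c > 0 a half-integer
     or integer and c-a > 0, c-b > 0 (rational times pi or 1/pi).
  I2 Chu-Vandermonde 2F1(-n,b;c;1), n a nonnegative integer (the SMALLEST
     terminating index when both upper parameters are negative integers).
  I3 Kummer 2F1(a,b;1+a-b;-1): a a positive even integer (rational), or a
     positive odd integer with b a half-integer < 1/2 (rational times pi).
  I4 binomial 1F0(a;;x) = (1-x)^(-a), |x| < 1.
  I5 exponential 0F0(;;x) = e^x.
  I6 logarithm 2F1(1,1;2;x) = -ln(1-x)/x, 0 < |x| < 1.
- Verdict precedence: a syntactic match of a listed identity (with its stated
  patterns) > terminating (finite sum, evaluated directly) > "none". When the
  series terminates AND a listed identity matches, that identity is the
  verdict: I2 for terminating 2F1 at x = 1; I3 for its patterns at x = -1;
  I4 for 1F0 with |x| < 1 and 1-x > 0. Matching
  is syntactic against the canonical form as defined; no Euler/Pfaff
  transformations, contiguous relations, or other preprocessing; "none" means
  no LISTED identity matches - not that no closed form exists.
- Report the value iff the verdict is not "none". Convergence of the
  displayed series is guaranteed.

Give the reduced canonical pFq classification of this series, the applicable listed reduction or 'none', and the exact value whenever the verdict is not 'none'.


x = 5 here; the reduced form reads 3F2, upper {-6, -5/4, -1/5}, lower {-1/3, 2/3}, C = -6. Verdict: terminating (-6 upstairs). 7 nonzero terms in all; added directly. Exact value: -17121608961/30638080.

First insight: t_0 = -6 here, and the product of the first k integers (C = -6) is k!.
Ratio: r(k) = 5 * (k-6) (k-5/4) (k-1/5) / [(k-1/3) (k+2/3) (k+1)] - rational; roots negated = parameters, x = 5, C = -6.


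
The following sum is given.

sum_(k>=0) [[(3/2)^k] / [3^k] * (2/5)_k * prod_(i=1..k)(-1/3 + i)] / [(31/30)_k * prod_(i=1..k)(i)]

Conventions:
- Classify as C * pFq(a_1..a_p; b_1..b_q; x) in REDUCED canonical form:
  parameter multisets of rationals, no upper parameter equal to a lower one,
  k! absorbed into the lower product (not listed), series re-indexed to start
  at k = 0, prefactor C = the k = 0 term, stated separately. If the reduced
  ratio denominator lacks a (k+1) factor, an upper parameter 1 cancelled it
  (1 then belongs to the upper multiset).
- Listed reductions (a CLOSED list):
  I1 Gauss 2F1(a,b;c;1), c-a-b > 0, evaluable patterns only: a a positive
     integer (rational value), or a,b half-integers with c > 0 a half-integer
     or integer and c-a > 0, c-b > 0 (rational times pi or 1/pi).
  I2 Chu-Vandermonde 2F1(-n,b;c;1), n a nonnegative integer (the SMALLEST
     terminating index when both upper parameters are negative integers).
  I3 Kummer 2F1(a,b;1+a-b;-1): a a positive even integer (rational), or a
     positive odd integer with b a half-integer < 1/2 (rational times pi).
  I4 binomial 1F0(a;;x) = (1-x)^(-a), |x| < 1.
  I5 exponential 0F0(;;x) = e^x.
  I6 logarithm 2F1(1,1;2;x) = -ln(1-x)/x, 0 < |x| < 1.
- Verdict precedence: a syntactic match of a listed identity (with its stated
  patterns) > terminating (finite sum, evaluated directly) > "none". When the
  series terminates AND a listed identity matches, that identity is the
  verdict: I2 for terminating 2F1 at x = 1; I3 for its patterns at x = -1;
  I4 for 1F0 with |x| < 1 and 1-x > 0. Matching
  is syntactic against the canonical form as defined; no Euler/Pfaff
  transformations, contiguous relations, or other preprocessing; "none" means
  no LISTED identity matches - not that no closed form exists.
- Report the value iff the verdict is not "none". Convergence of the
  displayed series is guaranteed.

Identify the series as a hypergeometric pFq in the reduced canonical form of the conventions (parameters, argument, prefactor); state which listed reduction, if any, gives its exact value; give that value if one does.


Classification (C = 1): 2F1 with upper {2/5, 2/3}, lower {31/30}, argument x = 1/2. Verdict: none here - no I1-I6 shape fits x = 1/2 with lower {31/30}.

Key observation: t_0 = 1 here, and the product of the first k integers (C = 1) is k!.
Adjacent-term ratio: r(k) = (1/2) * (k+2/5) (k+2/3) / [(k+31/30) (k+1)] - rational in k. x = (1/2); t_0 = 1; negate the roots.


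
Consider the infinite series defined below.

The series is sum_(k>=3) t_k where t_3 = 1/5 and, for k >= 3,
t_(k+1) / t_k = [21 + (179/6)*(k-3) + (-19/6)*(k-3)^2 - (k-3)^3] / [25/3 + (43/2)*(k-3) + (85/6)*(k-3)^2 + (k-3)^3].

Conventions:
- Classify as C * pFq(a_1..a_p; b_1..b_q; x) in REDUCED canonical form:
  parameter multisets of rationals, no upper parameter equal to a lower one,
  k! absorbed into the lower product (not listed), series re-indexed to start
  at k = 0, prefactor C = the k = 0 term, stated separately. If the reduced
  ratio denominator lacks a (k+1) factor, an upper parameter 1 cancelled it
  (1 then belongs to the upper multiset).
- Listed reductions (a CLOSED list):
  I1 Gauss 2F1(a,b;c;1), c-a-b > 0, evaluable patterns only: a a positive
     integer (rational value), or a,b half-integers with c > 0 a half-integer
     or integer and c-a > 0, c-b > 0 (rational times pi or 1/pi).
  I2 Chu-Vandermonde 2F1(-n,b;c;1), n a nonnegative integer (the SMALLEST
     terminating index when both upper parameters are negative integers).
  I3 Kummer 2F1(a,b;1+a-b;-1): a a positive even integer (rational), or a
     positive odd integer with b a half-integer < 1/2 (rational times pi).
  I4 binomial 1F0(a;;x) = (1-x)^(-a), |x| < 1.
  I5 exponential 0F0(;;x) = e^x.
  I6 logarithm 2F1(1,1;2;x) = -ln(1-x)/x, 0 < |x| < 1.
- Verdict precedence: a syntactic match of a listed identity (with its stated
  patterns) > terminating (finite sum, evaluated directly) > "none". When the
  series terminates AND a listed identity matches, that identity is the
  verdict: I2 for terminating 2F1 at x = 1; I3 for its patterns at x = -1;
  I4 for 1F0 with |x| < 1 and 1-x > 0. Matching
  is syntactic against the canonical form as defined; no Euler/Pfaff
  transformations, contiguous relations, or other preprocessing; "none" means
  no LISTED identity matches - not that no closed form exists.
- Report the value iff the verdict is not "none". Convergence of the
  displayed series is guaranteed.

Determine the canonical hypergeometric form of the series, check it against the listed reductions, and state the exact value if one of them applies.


Key observation: x = (-1) and the ratio is unreduced: k + 2/3 divides both sides (C = 1/5).
Adjacent-term ratio: r(k) = (-1) * (k-9/2) (k+7) / [(k+25/2) (k+1)] - rational in k, leading ratio (-1); with t_0 = 1/5, classification follows.

At argument -1: a 2F1 with upper {-9/2, 7}, lower {25/2}, scaled by C = 1/5. Verdict: this is Kummer's theorem (I3) (x = -1; c = 25/2 equals 1+a-b for upper {-9/2, 7}: listed pattern). Exact value: (66927861/134217728) * pi.
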